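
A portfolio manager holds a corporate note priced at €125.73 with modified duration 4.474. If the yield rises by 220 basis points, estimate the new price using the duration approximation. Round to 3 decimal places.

Duration approximation: ΔP/P ≈ -D_mod · Δy = -4.474 × (+0.022) = -0.098428.
New price ≈ 125.73 × (1 - 0.098428) = 113.35464756.

€113.355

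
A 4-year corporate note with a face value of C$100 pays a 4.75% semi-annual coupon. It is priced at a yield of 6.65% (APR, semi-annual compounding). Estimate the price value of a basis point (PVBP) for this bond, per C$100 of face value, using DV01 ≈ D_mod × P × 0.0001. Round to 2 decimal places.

C$0.03

Periodic yield y = 0.03325.
  t   CF        PV=CF/(1+0.03325)^t    t·PV
  1        2.375         2.2986         2.2986
  2        2.375         2.2246         4.4492
  3        2.375         2.1530         6.4590
  4        2.375         2.0837         8.3349
  5        2.375         2.0167        10.0834
  6        2.375         1.9518        11.7107
  7        2.375         1.8890        13.2228
  8      102.375        78.8044       630.4354
  Σ                     93.4218       686.9940
P = 93.4218; D_Mac = 7.35368 half-year periods = 3.67684 yrs; D_mod = 3.55852 yrs.
DV01 ≈ 3.55852 × 93.4218 × 0.0001 = 0.033244.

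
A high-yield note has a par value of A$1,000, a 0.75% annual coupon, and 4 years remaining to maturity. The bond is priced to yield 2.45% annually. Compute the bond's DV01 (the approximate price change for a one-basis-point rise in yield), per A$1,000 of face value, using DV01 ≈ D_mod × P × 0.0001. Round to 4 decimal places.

A$0.3612

Periodic yield y = 0.0245.
  t   CF        PV=CF/(1+0.0245)^t    t·PV
  1         7.50         7.3206         7.3206
  2         7.50         7.1456        14.2912
  3         7.50         6.9747        20.9241
  4     1,007.50       914.5284     3,658.1137
  Σ                    935.9693     3,700.6496
P = 935.9693; D_Mac = 3.95381 yrs; D_mod = 3.85926 yrs.
DV01 ≈ 3.85926 × 935.9693 × 0.0001 = 0.361215.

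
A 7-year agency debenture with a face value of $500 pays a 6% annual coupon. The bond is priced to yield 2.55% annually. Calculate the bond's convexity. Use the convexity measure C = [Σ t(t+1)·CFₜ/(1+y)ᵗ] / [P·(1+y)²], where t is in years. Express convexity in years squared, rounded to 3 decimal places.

With y = 0.0255:
  t   CF        PV=CF/(1+0.0255)^t    t·PV        t(t+1)·PV
  1        30.00        29.2540        29.2540          58.5080
  2        30.00        28.5266        57.0532         171.1596
  3        30.00        27.8173        83.4518         333.8071
  4        30.00        27.1256       108.5022         542.5111
  5        30.00        26.4511       132.2553         793.5315
  6        30.00        25.7933       154.7599       1,083.3195
  7       530.00       444.3511     3,110.4574      24,883.6591
  Σ                    609.3189     3,675.7338      27,866.4959
P = 609.3189.
Convexity = Σ t(t+1)·PV / [P·(1+y)²] = 27,866.4959 / (609.3189 × 1.051650) = 43.48770.

43.488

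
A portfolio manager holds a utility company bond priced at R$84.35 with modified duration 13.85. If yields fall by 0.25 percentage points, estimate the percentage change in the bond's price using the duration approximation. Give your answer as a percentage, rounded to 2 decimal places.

+3.46%

Duration approximation: ΔP/P ≈ -D_mod · Δy = -13.85 × (-0.0025) = +0.034625.
As a percentage: +3.4625%.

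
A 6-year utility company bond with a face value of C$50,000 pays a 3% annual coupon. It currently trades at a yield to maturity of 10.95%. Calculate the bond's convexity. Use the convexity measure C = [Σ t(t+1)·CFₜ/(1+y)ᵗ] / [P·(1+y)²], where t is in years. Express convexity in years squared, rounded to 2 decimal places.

With y = 0.1095:
  t   CF        PV=CF/(1+0.1095)^t    t·PV        t(t+1)·PV
  1     1,500.00     1,351.9603     1,351.9603       2,703.9207
  2     1,500.00     1,218.5312     2,437.0624       7,311.1871
  3     1,500.00     1,098.2706     3,294.8117      13,179.2466
  4     1,500.00       989.8788     3,959.5153      19,797.5764
  5     1,500.00       892.1846     4,460.9230      26,765.5382
  6    51,500.00    27,608.5367   165,651.2205   1,159,558.5434
  Σ                 33,159.3623   181,155.4932   1,229,316.0124
P = 33,159.3623.
Convexity = Σ t(t+1)·PV / [P·(1+y)²] = 1,229,316.0124 / (33,159.3623 × 1.230990) = 30.11638.

30.12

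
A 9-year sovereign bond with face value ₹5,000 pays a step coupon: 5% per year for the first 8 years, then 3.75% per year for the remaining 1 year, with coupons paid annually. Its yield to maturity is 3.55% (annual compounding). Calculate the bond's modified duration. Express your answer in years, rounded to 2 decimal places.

Periodic yield y = 0.0355. First find Macaulay duration:
  t   CF        PV=CF/(1+0.0355)^t    t·PV
  1       250.00       241.4293       241.4293
  2       250.00       233.1524       466.3047
  3       250.00       225.1592       675.4776
  4       250.00       217.4401       869.7603
  5       250.00       209.9856     1,049.9279
  6       250.00       202.7867     1,216.7200
  7       250.00       195.8345     1,370.8418
  8       250.00       189.1208     1,512.9660
  9     5,187.50     3,789.7205    34,107.4845
  Σ                  5,504.6289    41,510.9121
P = 5,504.6289; Macaulay duration = 41,510.9121 / 5,504.6289 = 7.54109 years.
Modified duration = D_Mac / (1 + y) = 7.54109 / 1.0355 = 7.28256 years.

7.28 years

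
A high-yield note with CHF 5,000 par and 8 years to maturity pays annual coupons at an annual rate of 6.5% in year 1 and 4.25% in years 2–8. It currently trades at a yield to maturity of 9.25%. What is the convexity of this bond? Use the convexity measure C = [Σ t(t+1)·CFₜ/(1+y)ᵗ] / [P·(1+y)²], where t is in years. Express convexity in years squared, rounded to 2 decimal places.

46.53

With y = 0.0925:
  t   CF        PV=CF/(1+0.0925)^t    t·PV        t(t+1)·PV
  1       325.00       297.4828       297.4828         594.9657
  2       212.50       178.0394       356.0787       1,068.2362
  3       212.50       162.9651       488.8953       1,955.5812
  4       212.50       149.1671       596.6685       2,983.3427
  5       212.50       136.5374       682.6871       4,096.1227
  6       212.50       124.9770       749.8623       5,249.0360
  7       212.50       114.3955       800.7683       6,406.1461
  8     5,212.50     2,568.4700    20,547.7603     184,929.8423
  Σ                  3,732.0344    24,520.2033     207,283.2729
P = 3,732.0344.
Convexity = Σ t(t+1)·PV / [P·(1+y)²] = 207,283.2729 / (3,732.0344 × 1.193556) = 46.53457.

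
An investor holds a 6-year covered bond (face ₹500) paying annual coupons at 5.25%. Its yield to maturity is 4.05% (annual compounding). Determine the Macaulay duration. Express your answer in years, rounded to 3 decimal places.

Periodic yield y = 0.0405. Discount each cash flow and weight by its year:
  t   CF        PV=CF/(1+0.0405)^t    t·PV
  1        26.25        25.2283        25.2283
  2        26.25        24.2463        48.4926
  3        26.25        23.3025        69.9076
  4        26.25        22.3955        89.5820
  5        26.25        21.5238       107.6190
  6       526.25       414.7053     2,488.2319
  Σ                    531.4017     2,829.0613
Price P = Σ PV = 531.4017.
Macaulay duration = Σ(t·PV) / P = 2,829.0613 / 531.4017 = 5.32377 years.

5.324 years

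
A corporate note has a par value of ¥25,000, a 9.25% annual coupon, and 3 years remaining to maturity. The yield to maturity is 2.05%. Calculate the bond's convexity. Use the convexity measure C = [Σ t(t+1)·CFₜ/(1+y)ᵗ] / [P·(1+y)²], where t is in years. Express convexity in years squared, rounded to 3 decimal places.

With y = 0.0205:
  t   CF        PV=CF/(1+0.0205)^t    t·PV        t(t+1)·PV
  1     2,312.50     2,266.0461     2,266.0461       4,532.0921
  2     2,312.50     2,220.5253     4,441.0506      13,323.1517
  3    27,312.50    25,699.3670    77,098.1011     308,392.4046
  Σ                 30,185.9384    83,805.1978     326,247.6484
P = 30,185.9384.
Convexity = Σ t(t+1)·PV / [P·(1+y)²] = 326,247.6484 / (30,185.9384 × 1.041420) = 10.37807.

10.378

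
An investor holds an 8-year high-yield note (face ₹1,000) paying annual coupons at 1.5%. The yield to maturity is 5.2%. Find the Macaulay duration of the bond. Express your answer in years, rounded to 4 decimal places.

Periodic yield y = 0.052. Discount each cash flow and weight by its year:
  t   CF        PV=CF/(1+0.052)^t    t·PV
  1        15.00        14.2586        14.2586
  2        15.00        13.5538        27.1075
  3        15.00        12.8838        38.6514
  4        15.00        12.2470        48.9878
  5        15.00        11.6416        58.2080
  6        15.00        11.0662        66.3969
  7        15.00        10.5192        73.6341
  8     1,015.00       676.6127     5,412.9013
  Σ                    762.7827     5,740.1457
Price P = Σ PV = 762.7827.
Macaulay duration = Σ(t·PV) / P = 5,740.1457 / 762.7827 = 7.52527 years.

7.5253 years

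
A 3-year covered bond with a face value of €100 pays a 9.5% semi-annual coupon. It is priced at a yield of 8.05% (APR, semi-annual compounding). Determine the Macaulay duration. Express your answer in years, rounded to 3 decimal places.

2.687 years

Periodic yield y = 0.04025. Discount each cash flow and weight by its period:
  t   CF        PV=CF/(1+0.04025)^t    t·PV
  1         4.75         4.5662         4.5662
  2         4.75         4.3895         8.7791
  3         4.75         4.2197        12.6591
  4         4.75         4.0564        16.2257
  5         4.75         3.8995        19.4973
  6       104.75        82.6661       495.9969
  Σ                    103.7975       557.7242
Price P = Σ PV = 103.7975.
Macaulay duration = Σ(t·PV) / P = 557.7242 / 103.7975 = 5.37320 half-year periods.
In years: 5.37320 / 2 = 2.68660 years.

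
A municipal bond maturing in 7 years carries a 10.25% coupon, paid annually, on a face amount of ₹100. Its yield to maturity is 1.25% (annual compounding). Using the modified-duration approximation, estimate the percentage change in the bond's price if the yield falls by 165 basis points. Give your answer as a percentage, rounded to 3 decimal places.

+9.286%

Periodic yield y = 0.0125. Modified duration first:
  t   CF        PV=CF/(1+0.0125)^t    t·PV
  1        10.25        10.1235        10.1235
  2        10.25         9.9985        19.9970
  3        10.25         9.8750        29.6251
  4        10.25         9.7531        39.0125
  5        10.25         9.6327        48.1636
  6        10.25         9.5138        57.0828
  7       110.25       101.0679       707.4755
  Σ                    159.9645       911.4799
P = 159.9645; D_Mac = 5.69801 yrs; D_mod = 5.69801/(1+0.0125) = 5.62767 yrs.
ΔP/P ≈ -D_mod · Δy = -5.62767 × (-0.0165) = +0.092856 = +9.2856%.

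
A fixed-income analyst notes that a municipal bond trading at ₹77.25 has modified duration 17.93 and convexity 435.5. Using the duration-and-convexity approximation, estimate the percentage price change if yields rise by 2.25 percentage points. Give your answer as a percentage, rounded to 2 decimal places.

Duration effect: -D_mod·Δy = -17.93 × (+0.0225) = -0.403425
Convexity effect: ½·C·(Δy)² = 0.5 × 435.5 × (0.0225)² = +0.1102359375
ΔP/P ≈ -0.403425 + 0.1102359375 = -0.2931890625
= -29.31890625%.

-29.32%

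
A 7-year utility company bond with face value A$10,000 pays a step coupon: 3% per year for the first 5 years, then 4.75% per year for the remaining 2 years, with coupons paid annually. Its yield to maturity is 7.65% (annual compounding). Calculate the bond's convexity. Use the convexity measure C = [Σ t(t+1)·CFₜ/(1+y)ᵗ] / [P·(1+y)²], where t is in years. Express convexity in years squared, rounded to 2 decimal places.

With y = 0.0765:
  t   CF        PV=CF/(1+0.0765)^t    t·PV        t(t+1)·PV
  1       300.00       278.6809       278.6809         557.3618
  2       300.00       258.8768       517.7537       1,553.2610
  3       300.00       240.4801       721.4403       2,885.7613
  4       300.00       223.3907       893.5629       4,467.8143
  5       300.00       207.5158     1,037.5788       6,225.4728
  6       475.00       305.2175     1,831.3049      12,819.1342
  7    10,475.00     6,252.5301    43,767.7108     350,141.6867
  Σ                  7,766.6919    49,048.0323     378,650.4921
P = 7,766.6919.
Convexity = Σ t(t+1)·PV / [P·(1+y)²] = 378,650.4921 / (7,766.6919 × 1.158852) = 42.07018.

42.07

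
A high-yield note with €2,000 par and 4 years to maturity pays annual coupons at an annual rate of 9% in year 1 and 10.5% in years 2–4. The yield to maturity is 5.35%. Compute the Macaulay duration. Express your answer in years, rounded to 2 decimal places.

3.54 years

Periodic yield y = 0.0535. Discount each cash flow and weight by its year:
  t   CF        PV=CF/(1+0.0535)^t    t·PV
  1       180.00       170.8590       170.8590
  2       210.00       189.2127       378.4253
  3       210.00       179.6039       538.8116
  4     2,210.00     1,794.1308     7,176.5234
  Σ                  2,333.8064     8,264.6194
Price P = Σ PV = 2,333.8064.
Macaulay duration = Σ(t·PV) / P = 8,264.6194 / 2,333.8064 = 3.54126 years.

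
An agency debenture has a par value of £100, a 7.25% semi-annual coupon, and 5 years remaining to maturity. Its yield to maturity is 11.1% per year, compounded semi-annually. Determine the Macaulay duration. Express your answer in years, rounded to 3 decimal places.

Periodic yield y = 0.0555. Discount each cash flow and weight by its period:
  t   CF        PV=CF/(1+0.0555)^t    t·PV
  1        3.625         3.4344         3.4344
  2        3.625         3.2538         6.5076
  3        3.625         3.0827         9.2481
  4        3.625         2.9206        11.6825
  5        3.625         2.7670        13.8352
  6        3.625         2.6216        15.7293
  7        3.625         2.4837        17.3859
  8        3.625         2.3531        18.8249
  9        3.625         2.2294        20.0644
  10     103.625        60.3785       603.7848
  Σ                     85.5248       720.4972
Price P = Σ PV = 85.5248.
Macaulay duration = Σ(t·PV) / P = 720.4972 / 85.5248 = 8.42442 half-year periods.
In years: 8.42442 / 2 = 4.21221 years.

4.212 years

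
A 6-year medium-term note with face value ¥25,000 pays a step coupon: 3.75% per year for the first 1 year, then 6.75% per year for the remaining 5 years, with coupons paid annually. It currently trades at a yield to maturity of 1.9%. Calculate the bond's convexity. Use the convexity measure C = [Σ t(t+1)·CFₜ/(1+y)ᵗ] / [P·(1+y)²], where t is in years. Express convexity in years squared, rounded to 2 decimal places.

34.37

With y = 0.019:
  t   CF        PV=CF/(1+0.019)^t    t·PV        t(t+1)·PV
  1       937.50       920.0196       920.0196       1,840.0393
  2     1,687.50     1,625.1573     3,250.3147       9,750.9440
  3     1,687.50     1,594.8551     4,784.5653      19,138.2611
  4     1,687.50     1,565.1179     6,260.4714      31,302.3571
  5     1,687.50     1,535.9351     7,679.6754      46,078.0526
  6    26,687.50    23,837.6143   143,025.6858   1,001,179.8003
  Σ                 31,078.6993   165,920.7322   1,109,289.4543
P = 31,078.6993.
Convexity = Σ t(t+1)·PV / [P·(1+y)²] = 1,109,289.4543 / (31,078.6993 × 1.038361) = 34.37429.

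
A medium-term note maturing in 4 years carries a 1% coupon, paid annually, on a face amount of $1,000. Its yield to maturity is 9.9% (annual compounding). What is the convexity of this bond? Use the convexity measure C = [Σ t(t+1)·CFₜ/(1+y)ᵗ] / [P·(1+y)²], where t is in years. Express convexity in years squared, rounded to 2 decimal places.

16.17

With y = 0.099:
  t   CF        PV=CF/(1+0.099)^t    t·PV        t(t+1)·PV
  1        10.00         9.0992         9.0992          18.1984
  2        10.00         8.2795        16.5590          49.6771
  3        10.00         7.5337        22.6010          90.4041
  4     1,010.00       692.3578     2,769.4313      13,847.1565
  Σ                    717.2702     2,817.6905      14,005.4360
P = 717.2702.
Convexity = Σ t(t+1)·PV / [P·(1+y)²] = 14,005.4360 / (717.2702 × 1.207801) = 16.16659.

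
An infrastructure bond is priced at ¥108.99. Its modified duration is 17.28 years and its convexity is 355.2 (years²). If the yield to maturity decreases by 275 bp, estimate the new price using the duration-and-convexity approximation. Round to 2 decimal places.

¥175.42

Duration effect: -D_mod·Δy = -17.28 × (-0.0275) = +0.475200
Convexity effect: ½·C·(Δy)² = 0.5 × 355.2 × (-0.0275)² = +0.1343100
ΔP/P ≈ +0.475200 + 0.1343100 = +0.609510
New price ≈ 108.99 × (1 + 0.609510) = 175.4204949.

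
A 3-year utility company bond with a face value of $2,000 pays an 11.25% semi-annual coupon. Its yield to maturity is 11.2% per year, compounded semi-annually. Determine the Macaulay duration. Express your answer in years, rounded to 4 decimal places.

2.6281 years

Periodic yield y = 0.056. Discount each cash flow and weight by its period:
  t   CF        PV=CF/(1+0.056)^t    t·PV
  1       112.50       106.5341       106.5341
  2       112.50       100.8846       201.7691
  3       112.50        95.5346       286.6039
  4       112.50        90.4684       361.8736
  5       112.50        85.6708       428.3541
  6     2,112.50     1,523.3974     9,140.3844
  Σ                  2,002.4899    10,525.5191
Price P = Σ PV = 2,002.4899.
Macaulay duration = Σ(t·PV) / P = 10,525.5191 / 2,002.4899 = 5.25622 half-year periods.
In years: 5.25622 / 2 = 2.62811 years.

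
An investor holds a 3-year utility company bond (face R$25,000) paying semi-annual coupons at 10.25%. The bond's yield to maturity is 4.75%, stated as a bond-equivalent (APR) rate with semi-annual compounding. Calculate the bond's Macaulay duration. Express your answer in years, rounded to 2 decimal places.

Periodic yield y = 0.02375. Discount each cash flow and weight by its period:
  t   CF        PV=CF/(1+0.02375)^t    t·PV
  1     1,281.25     1,251.5263     1,251.5263
  2     1,281.25     1,222.4921     2,444.9841
  3     1,281.25     1,194.1314     3,582.3943
  4     1,281.25     1,166.4288     4,665.7150
  5     1,281.25     1,139.3688     5,696.8438
  6    26,281.25    22,828.7709   136,972.6251
  Σ                 28,802.7181   154,614.0886
Price P = Σ PV = 28,802.7181.
Macaulay duration = Σ(t·PV) / P = 154,614.0886 / 28,802.7181 = 5.36804 half-year periods.
In years: 5.36804 / 2 = 2.68402 years.

2.68 years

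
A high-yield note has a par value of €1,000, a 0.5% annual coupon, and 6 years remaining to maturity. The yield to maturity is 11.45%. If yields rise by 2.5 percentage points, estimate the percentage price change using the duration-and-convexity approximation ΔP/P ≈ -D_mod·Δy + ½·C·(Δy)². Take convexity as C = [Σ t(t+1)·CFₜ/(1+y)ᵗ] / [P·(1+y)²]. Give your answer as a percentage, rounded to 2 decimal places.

With y = 0.1145:
  t   CF        PV=CF/(1+0.1145)^t    t·PV        t(t+1)·PV
  1         5.00         4.4863         4.4863           8.9726
  2         5.00         4.0254         8.0508          24.1524
  3         5.00         3.6119        10.8356          43.3422
  4         5.00         3.2408        12.9631          64.8156
  5         5.00         2.9078        14.5392          87.2350
  6     1,005.00       524.4277     3,146.5662      22,025.9635
  Σ                    542.6999     3,197.4412      22,254.4814
P = 542.6999; D_Mac = 5.89173 yrs; D_mod = 5.28643 yrs; C = 33.01396.
Duration effect: -5.28643 × (+0.025) = -0.132161
Convexity effect: 0.5 × 33.01396 × (0.025)² = +0.0103169
ΔP/P ≈ -0.132161 + 0.0103169 = -0.121844 = -12.1844%.

-12.18%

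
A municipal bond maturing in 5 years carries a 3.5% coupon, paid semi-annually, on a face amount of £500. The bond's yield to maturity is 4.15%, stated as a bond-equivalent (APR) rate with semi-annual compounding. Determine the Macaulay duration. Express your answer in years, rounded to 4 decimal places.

Periodic yield y = 0.02075. Discount each cash flow and weight by its period:
  t   CF        PV=CF/(1+0.02075)^t    t·PV
  1         8.75         8.5721         8.5721
  2         8.75         8.3979        16.7957
  3         8.75         8.2272        24.6815
  4         8.75         8.0599        32.2397
  5         8.75         7.8961        39.4804
  6         8.75         7.7356        46.4134
  7         8.75         7.5783        53.0482
  8         8.75         7.4243        59.3940
  9         8.75         7.2733        65.4600
  10      508.75       414.2958     4,142.9581
  Σ                    485.4604     4,489.0430
Price P = Σ PV = 485.4604.
Macaulay duration = Σ(t·PV) / P = 4,489.0430 / 485.4604 = 9.24698 half-year periods.
In years: 9.24698 / 2 = 4.62349 years.

4.6235 years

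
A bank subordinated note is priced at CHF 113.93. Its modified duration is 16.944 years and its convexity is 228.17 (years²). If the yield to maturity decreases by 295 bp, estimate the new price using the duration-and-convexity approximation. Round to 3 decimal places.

Duration effect: -D_mod·Δy = -16.944 × (-0.0295) = +0.499848
Convexity effect: ½·C·(Δy)² = 0.5 × 228.17 × (-0.0295)² = +0.09928247125
ΔP/P ≈ +0.499848 + 0.09928247125 = +0.59913047125
New price ≈ 113.93 × (1 + 0.59913047125) = 182.1889345895125.

CHF 182.189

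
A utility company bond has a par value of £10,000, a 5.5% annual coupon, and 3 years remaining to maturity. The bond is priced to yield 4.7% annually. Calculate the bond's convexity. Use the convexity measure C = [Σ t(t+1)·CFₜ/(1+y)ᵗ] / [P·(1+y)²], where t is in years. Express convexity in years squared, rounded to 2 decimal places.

10.21

With y = 0.047:
  t   CF        PV=CF/(1+0.047)^t    t·PV        t(t+1)·PV
  1       550.00       525.3104       525.3104       1,050.6208
  2       550.00       501.7291     1,003.4583       3,010.3748
  3    10,550.00     9,192.0508    27,576.1523     110,304.6093
  Σ                 10,219.0903    29,104.9210     114,365.6050
P = 10,219.0903.
Convexity = Σ t(t+1)·PV / [P·(1+y)²] = 114,365.6050 / (10,219.0903 × 1.096209) = 10.20916.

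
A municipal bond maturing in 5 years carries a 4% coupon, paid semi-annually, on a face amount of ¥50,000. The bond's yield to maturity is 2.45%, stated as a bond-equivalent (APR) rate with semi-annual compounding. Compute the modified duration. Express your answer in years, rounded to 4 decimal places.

4.5430 years

Periodic yield y = 0.01225. First find Macaulay duration:
  t   CF        PV=CF/(1+0.01225)^t    t·PV
  1     1,000.00       987.8982       987.8982
  2     1,000.00       975.9429     1,951.8859
  3     1,000.00       964.1323     2,892.3970
  4     1,000.00       952.4646     3,809.8585
  5     1,000.00       940.9381     4,704.6907
  6     1,000.00       929.5511     5,577.3068
  7     1,000.00       918.3019     6,428.1136
  8     1,000.00       907.1889     7,257.5110
  9     1,000.00       896.2103     8,065.8927
  10   51,000.00    45,153.5938   451,535.9379
  Σ                 53,626.2223   493,211.4924
P = 53,626.2223; Macaulay duration = 493,211.4924 / 53,626.2223 = 9.19721 half-year periods = 4.59860 years.
Modified duration = D_Mac / (1 + y) = 4.59860 / 1.01225 = 4.54295 years.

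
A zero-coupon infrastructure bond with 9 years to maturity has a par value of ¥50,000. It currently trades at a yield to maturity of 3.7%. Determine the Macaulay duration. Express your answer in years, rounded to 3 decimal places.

A zero-coupon bond has a single cash flow at maturity, so its Macaulay duration equals its maturity: 9 years.

9.000 years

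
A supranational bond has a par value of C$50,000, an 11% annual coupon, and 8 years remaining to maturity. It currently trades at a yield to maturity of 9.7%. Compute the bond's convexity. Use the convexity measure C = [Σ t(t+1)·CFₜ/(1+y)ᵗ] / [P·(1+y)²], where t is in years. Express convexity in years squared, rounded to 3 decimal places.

38.302

With y = 0.097:
  t   CF        PV=CF/(1+0.097)^t    t·PV        t(t+1)·PV
  1     5,500.00     5,013.6737     5,013.6737      10,027.3473
  2     5,500.00     4,570.3497     9,140.6995      27,422.0984
  3     5,500.00     4,166.2258    12,498.6775      49,994.7099
  4     5,500.00     3,797.8358    15,191.3430      75,956.7152
  5     5,500.00     3,462.0198    17,310.0992     103,860.5950
  6     5,500.00     3,155.8978    18,935.3865     132,547.7056
  7     5,500.00     2,876.8439    20,137.9073     161,103.2581
  8    55,500.00    26,463.0540   211,704.4318   1,905,339.8859
  Σ                 53,505.9004   309,932.2183   2,466,252.3153
P = 53,505.9004.
Convexity = Σ t(t+1)·PV / [P·(1+y)²] = 2,466,252.3153 / (53,505.9004 × 1.203409) = 38.30210.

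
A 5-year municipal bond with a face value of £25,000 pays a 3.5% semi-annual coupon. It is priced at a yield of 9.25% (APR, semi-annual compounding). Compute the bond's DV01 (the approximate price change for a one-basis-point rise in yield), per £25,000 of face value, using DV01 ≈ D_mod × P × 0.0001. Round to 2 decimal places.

Periodic yield y = 0.04625.
  t   CF        PV=CF/(1+0.04625)^t    t·PV
  1       437.50       418.1601       418.1601
  2       437.50       399.6751       799.3502
  3       437.50       382.0073     1,146.0219
  4       437.50       365.1205     1,460.4819
  5       437.50       348.9801     1,744.9007
  6       437.50       333.5533     2,001.3198
  7       437.50       318.8084     2,231.6588
  8       437.50       304.7153     2,437.7226
  9       437.50       291.2452     2,621.2071
  10   25,437.50    16,185.2614   161,852.6135
  Σ                 19,347.5267   176,713.4364
P = 19,347.5267; D_Mac = 9.13364 half-year periods = 4.56682 yrs; D_mod = 4.36494 yrs.
DV01 ≈ 4.36494 × 19,347.5267 × 0.0001 = 8.445087.

£8.45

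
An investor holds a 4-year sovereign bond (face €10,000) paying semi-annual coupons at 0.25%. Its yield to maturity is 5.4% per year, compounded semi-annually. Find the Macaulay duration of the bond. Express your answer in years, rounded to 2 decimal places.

3.98 years

Periodic yield y = 0.027. Discount each cash flow and weight by its period:
  t   CF        PV=CF/(1+0.027)^t    t·PV
  1        12.50        12.1714        12.1714
  2        12.50        11.8514        23.7028
  3        12.50        11.5398        34.6194
  4        12.50        11.2364        44.9457
  5        12.50        10.9410        54.7051
  6        12.50        10.6534        63.9203
  7        12.50        10.3733        72.6131
  8    10,012.50     8,090.5674    64,724.5392
  Σ                  8,169.3341    65,031.2170
Price P = Σ PV = 8,169.3341.
Macaulay duration = Σ(t·PV) / P = 65,031.2170 / 8,169.3341 = 7.96041 half-year periods.
In years: 7.96041 / 2 = 3.98020 years.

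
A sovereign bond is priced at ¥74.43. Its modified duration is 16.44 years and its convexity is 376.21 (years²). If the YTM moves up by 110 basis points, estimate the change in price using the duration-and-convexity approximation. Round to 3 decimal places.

Duration effect: -D_mod·Δy = -16.44 × (+0.011) = -0.180840
Convexity effect: ½·C·(Δy)² = 0.5 × 376.21 × (0.011)² = +0.022760705
ΔP/P ≈ -0.180840 + 0.022760705 = -0.158079295
ΔP ≈ 74.43 × (-0.158079295) = -11.76584192685.

-¥11.766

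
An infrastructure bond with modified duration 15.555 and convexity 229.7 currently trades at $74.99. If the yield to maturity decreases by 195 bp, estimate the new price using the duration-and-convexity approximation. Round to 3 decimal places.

Duration effect: -D_mod·Δy = -15.555 × (-0.0195) = +0.3033225
Convexity effect: ½·C·(Δy)² = 0.5 × 229.7 × (-0.0195)² = +0.0436717125
ΔP/P ≈ +0.3033225 + 0.0436717125 = +0.3469942125
New price ≈ 74.99 × (1 + 0.3469942125) = 101.011095995375.

$101.011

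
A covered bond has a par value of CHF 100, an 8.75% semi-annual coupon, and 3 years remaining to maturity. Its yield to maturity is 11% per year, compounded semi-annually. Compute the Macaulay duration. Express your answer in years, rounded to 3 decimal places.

2.692 years

Periodic yield y = 0.055. Discount each cash flow and weight by its period:
  t   CF        PV=CF/(1+0.055)^t    t·PV
  1        4.375         4.1469         4.1469
  2        4.375         3.9307         7.8615
  3        4.375         3.7258        11.1774
  4        4.375         3.5316        14.1263
  5        4.375         3.3475        16.7373
  6      104.375        75.6975       454.1852
  Σ                     94.3800       508.2346
Price P = Σ PV = 94.3800.
Macaulay duration = Σ(t·PV) / P = 508.2346 / 94.3800 = 5.38498 half-year periods.
In years: 5.38498 / 2 = 2.69249 years.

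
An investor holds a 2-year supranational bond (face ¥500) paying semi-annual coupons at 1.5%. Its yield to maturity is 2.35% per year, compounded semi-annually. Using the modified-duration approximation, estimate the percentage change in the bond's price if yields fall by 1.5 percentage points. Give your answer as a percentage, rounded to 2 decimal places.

Periodic yield y = 0.01175. Modified duration first:
  t   CF        PV=CF/(1+0.01175)^t    t·PV
  1         3.75         3.7064         3.7064
  2         3.75         3.6634         7.3268
  3         3.75         3.6209        10.8626
  4       503.75       480.7532     1,923.0129
  Σ                    491.7439     1,944.9087
P = 491.7439; D_Mac = 3.95512 half-year periods = 1.97756 yrs; D_mod = 1.97756/(1+0.01175) = 1.95460 yrs.
ΔP/P ≈ -D_mod · Δy = -1.95460 × (-0.015) = +0.029319 = +2.9319%.

+2.93%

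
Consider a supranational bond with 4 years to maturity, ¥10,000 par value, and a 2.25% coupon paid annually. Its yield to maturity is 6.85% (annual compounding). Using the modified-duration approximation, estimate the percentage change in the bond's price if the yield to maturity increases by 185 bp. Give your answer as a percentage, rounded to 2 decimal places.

-6.68%

Periodic yield y = 0.0685. Modified duration first:
  t   CF        PV=CF/(1+0.0685)^t    t·PV
  1       225.00       210.5756       210.5756
  2       225.00       197.0759       394.1518
  3       225.00       184.4416       553.3249
  4    10,225.00     7,844.4990    31,377.9959
  Σ                  8,436.5920    32,536.0481
P = 8,436.5920; D_Mac = 3.85654 yrs; D_mod = 3.85654/(1+0.0685) = 3.60930 yrs.
ΔP/P ≈ -D_mod · Δy = -3.60930 × (+0.0185) = -0.066772 = -6.6772%.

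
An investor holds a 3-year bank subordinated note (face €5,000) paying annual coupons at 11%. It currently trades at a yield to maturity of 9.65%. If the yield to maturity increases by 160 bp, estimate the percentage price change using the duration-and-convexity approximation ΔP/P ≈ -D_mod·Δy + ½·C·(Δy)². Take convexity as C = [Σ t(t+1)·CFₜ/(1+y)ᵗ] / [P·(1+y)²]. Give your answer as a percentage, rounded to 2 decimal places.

-3.85%

With y = 0.0965:
  t   CF        PV=CF/(1+0.0965)^t    t·PV        t(t+1)·PV
  1       550.00       501.5960       501.5960       1,003.1920
  2       550.00       457.4519       914.9038       2,744.7113
  3     5,550.00     4,209.8544    12,629.5632      50,518.2527
  Σ                  5,168.9023    14,046.0629      54,266.1560
P = 5,168.9023; D_Mac = 2.71742 yrs; D_mod = 2.47826 yrs; C = 8.73199.
Duration effect: -2.47826 × (+0.016) = -0.039652
Convexity effect: 0.5 × 8.73199 × (0.016)² = +0.0011177
ΔP/P ≈ -0.039652 + 0.0011177 = -0.038535 = -3.8535%.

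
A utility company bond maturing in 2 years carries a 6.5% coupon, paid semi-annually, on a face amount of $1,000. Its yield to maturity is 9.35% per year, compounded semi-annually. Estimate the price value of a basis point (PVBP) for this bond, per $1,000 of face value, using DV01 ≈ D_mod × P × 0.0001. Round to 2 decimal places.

$0.17

Periodic yield y = 0.04675.
  t   CF        PV=CF/(1+0.04675)^t    t·PV
  1        32.50        31.0485        31.0485
  2        32.50        29.6618        59.3236
  3        32.50        28.3370        85.0111
  4     1,032.50       860.0391     3,440.1563
  Σ                    949.0864     3,615.5395
P = 949.0864; D_Mac = 3.80949 half-year periods = 1.90475 yrs; D_mod = 1.81968 yrs.
DV01 ≈ 1.81968 × 949.0864 × 0.0001 = 0.172703.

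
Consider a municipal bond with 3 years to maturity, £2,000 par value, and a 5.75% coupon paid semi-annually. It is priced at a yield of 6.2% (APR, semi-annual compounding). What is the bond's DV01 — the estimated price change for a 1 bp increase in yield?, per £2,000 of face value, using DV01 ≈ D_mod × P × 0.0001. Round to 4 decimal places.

Periodic yield y = 0.031.
  t   CF        PV=CF/(1+0.031)^t    t·PV
  1        57.50        55.7711        55.7711
  2        57.50        54.0942       108.1884
  3        57.50        52.4677       157.4030
  4        57.50        50.8901       203.5603
  5        57.50        49.3599       246.7996
  6     2,057.50     1,713.1203    10,278.7216
  Σ                  1,975.7032    11,050.4441
P = 1,975.7032; D_Mac = 5.59317 half-year periods = 2.79659 yrs; D_mod = 2.71250 yrs.
DV01 ≈ 2.71250 × 1,975.7032 × 0.0001 = 0.535909.

£0.5359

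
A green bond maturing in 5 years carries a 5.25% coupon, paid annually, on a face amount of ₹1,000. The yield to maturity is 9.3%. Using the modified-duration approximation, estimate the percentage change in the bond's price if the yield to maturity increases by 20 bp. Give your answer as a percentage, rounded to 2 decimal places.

-0.82%

Periodic yield y = 0.093. Modified duration first:
  t   CF        PV=CF/(1+0.093)^t    t·PV
  1        52.50        48.0329        48.0329
  2        52.50        43.9460        87.8919
  3        52.50        40.2067       120.6202
  4        52.50        36.7857       147.1427
  5     1,052.50       674.7164     3,373.5822
  Σ                    843.6877     3,777.2700
P = 843.6877; D_Mac = 4.47709 yrs; D_mod = 4.47709/(1+0.093) = 4.09615 yrs.
ΔP/P ≈ -D_mod · Δy = -4.09615 × (+0.002) = -0.008192 = -0.8192%.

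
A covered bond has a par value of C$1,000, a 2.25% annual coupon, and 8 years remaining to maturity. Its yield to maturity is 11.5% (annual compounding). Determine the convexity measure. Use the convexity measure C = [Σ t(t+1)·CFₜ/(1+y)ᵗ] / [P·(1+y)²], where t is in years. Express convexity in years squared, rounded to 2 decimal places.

49.75

With y = 0.115:
  t   CF        PV=CF/(1+0.115)^t    t·PV        t(t+1)·PV
  1        22.50        20.1794        20.1794          40.3587
  2        22.50        18.0981        36.1962         108.5885
  3        22.50        16.2315        48.6944         194.7777
  4        22.50        14.5574        58.2295         291.1475
  5        22.50        13.0559        65.2797         391.6782
  6        22.50        11.7094        70.2562         491.7933
  7        22.50        10.5017        73.5117         588.0936
  8     1,022.50       428.0203     3,424.1625      30,817.4623
  Σ                    532.3536     3,796.5095      32,923.9000
P = 532.3536.
Convexity = Σ t(t+1)·PV / [P·(1+y)²] = 32,923.9000 / (532.3536 × 1.243225) = 49.74636.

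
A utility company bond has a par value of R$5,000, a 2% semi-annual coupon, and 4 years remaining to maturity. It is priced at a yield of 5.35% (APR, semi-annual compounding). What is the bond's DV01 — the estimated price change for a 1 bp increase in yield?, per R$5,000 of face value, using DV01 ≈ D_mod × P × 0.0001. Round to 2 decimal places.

R$1.65

Periodic yield y = 0.02675.
  t   CF        PV=CF/(1+0.02675)^t    t·PV
  1        50.00        48.6973        48.6973
  2        50.00        47.4286        94.8573
  3        50.00        46.1930       138.5789
  4        50.00        44.9895       179.9580
  5        50.00        43.8174       219.0869
  6        50.00        42.6758       256.0548
  7        50.00        41.5640       290.9478
  8     5,050.00     4,088.5912    32,708.7293
  Σ                  4,403.9568    33,936.9104
P = 4,403.9568; D_Mac = 7.70600 half-year periods = 3.85300 yrs; D_mod = 3.75262 yrs.
DV01 ≈ 3.75262 × 4,403.9568 × 0.0001 = 1.652637.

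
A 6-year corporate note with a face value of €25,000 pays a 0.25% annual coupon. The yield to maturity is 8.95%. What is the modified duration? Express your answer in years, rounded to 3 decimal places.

5.461 years

Periodic yield y = 0.0895. First find Macaulay duration:
  t   CF        PV=CF/(1+0.0895)^t    t·PV
  1        62.50        57.3658        57.3658
  2        62.50        52.6533       105.3066
  3        62.50        48.3279       144.9838
  4        62.50        44.3579       177.4316
  5        62.50        40.7140       203.5700
  6    25,062.50    14,985.1461    89,910.8768
  Σ                 15,228.5651    90,599.5347
P = 15,228.5651; Macaulay duration = 90,599.5347 / 15,228.5651 = 5.94932 years.
Modified duration = D_Mac / (1 + y) = 5.94932 / 1.0895 = 5.46059 years.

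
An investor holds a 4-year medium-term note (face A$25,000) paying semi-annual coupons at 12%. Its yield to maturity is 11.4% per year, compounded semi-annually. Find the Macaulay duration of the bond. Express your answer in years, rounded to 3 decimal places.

3.299 years

Periodic yield y = 0.057. Discount each cash flow and weight by its period:
  t   CF        PV=CF/(1+0.057)^t    t·PV
  1     1,500.00     1,419.1107     1,419.1107
  2     1,500.00     1,342.5834     2,685.1669
  3     1,500.00     1,270.1830     3,810.5490
  4     1,500.00     1,201.6869     4,806.7474
  5     1,500.00     1,136.8844     5,684.4222
  6     1,500.00     1,075.5766     6,453.4595
  7     1,500.00     1,017.5748     7,123.0237
  8    26,500.00    17,007.7152   136,061.7218
  Σ                 25,471.3150   168,044.2011
Price P = Σ PV = 25,471.3150.
Macaulay duration = Σ(t·PV) / P = 168,044.2011 / 25,471.3150 = 6.59739 half-year periods.
In years: 6.59739 / 2 = 3.29870 years.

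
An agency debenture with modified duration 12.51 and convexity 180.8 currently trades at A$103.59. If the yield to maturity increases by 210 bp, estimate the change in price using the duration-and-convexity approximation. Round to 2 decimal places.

-A$23.08

Duration effect: -D_mod·Δy = -12.51 × (+0.021) = -0.262710
Convexity effect: ½·C·(Δy)² = 0.5 × 180.8 × (0.021)² = +0.0398664
ΔP/P ≈ -0.262710 + 0.0398664 = -0.2228436
ΔP ≈ 103.59 × (-0.2228436) = -23.084368524.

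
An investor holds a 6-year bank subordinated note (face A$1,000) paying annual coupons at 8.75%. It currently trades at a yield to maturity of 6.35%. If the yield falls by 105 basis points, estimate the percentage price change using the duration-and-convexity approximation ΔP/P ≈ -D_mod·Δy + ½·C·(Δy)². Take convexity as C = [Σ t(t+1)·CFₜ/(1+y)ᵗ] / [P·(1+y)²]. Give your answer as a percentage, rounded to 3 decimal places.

+5.075%

With y = 0.0635:
  t   CF        PV=CF/(1+0.0635)^t    t·PV        t(t+1)·PV
  1        87.50        82.2755        82.2755         164.5510
  2        87.50        77.3630       154.7259         464.1777
  3        87.50        72.7437       218.2312         872.9248
  4        87.50        68.4003       273.6012       1,368.0062
  5        87.50        64.3162       321.5812       1,929.4869
  6     1,087.50       751.6303     4,509.7820      31,568.4741
  Σ                  1,116.7291     5,560.1970      36,367.6208
P = 1,116.7291; D_Mac = 4.97900 yrs; D_mod = 4.68171 yrs; C = 28.79334.
Duration effect: -4.68171 × (-0.0105) = +0.049158
Convexity effect: 0.5 × 28.79334 × (-0.0105)² = +0.0015872
ΔP/P ≈ +0.049158 + 0.0015872 = +0.050745 = +5.0745%.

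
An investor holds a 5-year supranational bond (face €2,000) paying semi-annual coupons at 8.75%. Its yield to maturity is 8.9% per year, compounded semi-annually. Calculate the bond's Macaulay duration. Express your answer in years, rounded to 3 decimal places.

Periodic yield y = 0.0445. Discount each cash flow and weight by its period:
  t   CF        PV=CF/(1+0.0445)^t    t·PV
  1        87.50        83.7721        83.7721
  2        87.50        80.2031       160.4062
  3        87.50        76.7861       230.3584
  4        87.50        73.5147       294.0589
  5        87.50        70.3827       351.9134
  6        87.50        67.3841       404.3046
  7        87.50        64.5133       451.5928
  8        87.50        61.7647       494.1178
  9        87.50        59.1333       532.1996
  10    2,087.50     1,350.6476    13,506.4757
  Σ                  1,988.1017    16,509.1994
Price P = Σ PV = 1,988.1017.
Macaulay duration = Σ(t·PV) / P = 16,509.1994 / 1,988.1017 = 8.30400 half-year periods.
In years: 8.30400 / 2 = 4.15200 years.

4.152 years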